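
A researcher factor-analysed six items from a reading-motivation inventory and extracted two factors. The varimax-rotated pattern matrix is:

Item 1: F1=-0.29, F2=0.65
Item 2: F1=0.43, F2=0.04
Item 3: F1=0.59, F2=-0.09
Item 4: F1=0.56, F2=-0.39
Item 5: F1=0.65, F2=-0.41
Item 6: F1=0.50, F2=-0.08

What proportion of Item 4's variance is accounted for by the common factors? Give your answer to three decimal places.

0.466

h² = 0.56² + (-0.39)² = 0.3136 + 0.1521 = 0.4657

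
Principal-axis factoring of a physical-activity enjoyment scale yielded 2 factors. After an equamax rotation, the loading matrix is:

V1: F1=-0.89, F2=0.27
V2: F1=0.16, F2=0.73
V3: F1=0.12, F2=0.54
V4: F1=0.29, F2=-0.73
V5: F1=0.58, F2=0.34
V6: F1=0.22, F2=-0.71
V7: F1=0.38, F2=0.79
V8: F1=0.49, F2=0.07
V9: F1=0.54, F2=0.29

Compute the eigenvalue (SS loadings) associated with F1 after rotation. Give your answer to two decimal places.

SS loadings for F1 = (-0.89)² + 0.16² + 0.12² + 0.29² + 0.58² + 0.22² + 0.38² + 0.49² + 0.54² = 0.7921 + 0.0256 + 0.0144 + 0.0841 + 0.3364 + 0.0484 + 0.1444 + 0.2401 + 0.2916 = 1.9771

1.98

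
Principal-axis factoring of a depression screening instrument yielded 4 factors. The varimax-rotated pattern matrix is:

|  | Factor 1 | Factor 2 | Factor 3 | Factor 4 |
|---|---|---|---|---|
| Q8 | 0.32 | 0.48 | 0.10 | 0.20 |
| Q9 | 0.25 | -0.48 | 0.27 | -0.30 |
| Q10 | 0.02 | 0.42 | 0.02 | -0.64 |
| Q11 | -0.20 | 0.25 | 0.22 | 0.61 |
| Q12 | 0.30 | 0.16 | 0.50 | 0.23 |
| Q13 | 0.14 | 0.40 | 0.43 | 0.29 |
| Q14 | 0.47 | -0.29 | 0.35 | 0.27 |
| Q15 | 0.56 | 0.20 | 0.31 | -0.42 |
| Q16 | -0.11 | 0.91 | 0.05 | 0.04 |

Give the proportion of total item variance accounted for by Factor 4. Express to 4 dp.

SS loadings for Factor 4 = 0.20² + (-0.30)² + (-0.64)² + 0.61² + 0.23² + 0.29² + 0.27² + (-0.42)² + 0.04² = 1.2996
Proportion of variance = 1.2996 / 9 = 0.1444.

0.1444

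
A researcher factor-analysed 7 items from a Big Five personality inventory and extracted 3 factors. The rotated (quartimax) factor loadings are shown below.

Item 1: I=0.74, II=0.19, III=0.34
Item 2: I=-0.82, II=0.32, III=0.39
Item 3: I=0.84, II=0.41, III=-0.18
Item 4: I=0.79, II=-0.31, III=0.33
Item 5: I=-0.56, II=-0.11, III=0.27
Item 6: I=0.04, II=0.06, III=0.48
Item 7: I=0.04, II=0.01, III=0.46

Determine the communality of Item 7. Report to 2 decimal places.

0.21

h² = 0.04² + 0.01² + 0.46² = 0.0016 + 0.0001 + 0.2116 = 0.2133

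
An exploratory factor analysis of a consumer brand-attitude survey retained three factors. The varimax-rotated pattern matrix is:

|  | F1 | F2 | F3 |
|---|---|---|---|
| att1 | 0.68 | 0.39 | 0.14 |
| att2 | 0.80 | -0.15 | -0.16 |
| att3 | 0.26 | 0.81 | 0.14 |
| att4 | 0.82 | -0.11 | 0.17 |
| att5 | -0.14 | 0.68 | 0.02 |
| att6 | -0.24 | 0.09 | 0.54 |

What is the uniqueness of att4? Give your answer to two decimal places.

0.29

h² = 0.82² + (-0.11)² + 0.17² = 0.6724 + 0.0121 + 0.0289 = 0.7134
Uniqueness u² = 1 − h² = 1 − 0.7134 = 0.2866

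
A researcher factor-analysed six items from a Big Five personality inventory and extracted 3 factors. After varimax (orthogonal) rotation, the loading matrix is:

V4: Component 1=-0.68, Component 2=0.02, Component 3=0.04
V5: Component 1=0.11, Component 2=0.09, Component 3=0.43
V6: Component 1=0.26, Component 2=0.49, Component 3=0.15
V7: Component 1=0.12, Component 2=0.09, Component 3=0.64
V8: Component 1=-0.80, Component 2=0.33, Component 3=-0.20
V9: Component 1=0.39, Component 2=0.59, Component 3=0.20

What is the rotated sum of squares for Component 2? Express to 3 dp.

SS loadings for Component 2 = 0.02² + 0.09² + 0.49² + 0.09² + 0.33² + 0.59² = 0.0004 + 0.0081 + 0.2401 + 0.0081 + 0.1089 + 0.3481 = 0.7137

0.714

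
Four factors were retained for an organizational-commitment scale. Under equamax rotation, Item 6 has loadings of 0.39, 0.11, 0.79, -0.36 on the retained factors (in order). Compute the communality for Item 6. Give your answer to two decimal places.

h² = 0.39² + 0.11² + 0.79² + (-0.36)² = 0.1521 + 0.0121 + 0.6241 + 0.1296 = 0.9179

0.92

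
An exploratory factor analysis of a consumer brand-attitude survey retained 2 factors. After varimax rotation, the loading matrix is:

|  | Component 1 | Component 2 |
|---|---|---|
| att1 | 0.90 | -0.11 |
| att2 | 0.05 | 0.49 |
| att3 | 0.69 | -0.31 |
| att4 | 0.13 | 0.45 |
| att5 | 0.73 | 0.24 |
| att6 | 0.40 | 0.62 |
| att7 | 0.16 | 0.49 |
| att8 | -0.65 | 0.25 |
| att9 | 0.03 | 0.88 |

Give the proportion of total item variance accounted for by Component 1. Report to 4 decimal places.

0.2719

SS loadings for Component 1 = 0.90² + 0.05² + 0.69² + 0.13² + 0.73² + 0.40² + 0.16² + (-0.65)² + 0.03² = 2.4474
Proportion of variance = 2.4474 / 9 = 0.2719.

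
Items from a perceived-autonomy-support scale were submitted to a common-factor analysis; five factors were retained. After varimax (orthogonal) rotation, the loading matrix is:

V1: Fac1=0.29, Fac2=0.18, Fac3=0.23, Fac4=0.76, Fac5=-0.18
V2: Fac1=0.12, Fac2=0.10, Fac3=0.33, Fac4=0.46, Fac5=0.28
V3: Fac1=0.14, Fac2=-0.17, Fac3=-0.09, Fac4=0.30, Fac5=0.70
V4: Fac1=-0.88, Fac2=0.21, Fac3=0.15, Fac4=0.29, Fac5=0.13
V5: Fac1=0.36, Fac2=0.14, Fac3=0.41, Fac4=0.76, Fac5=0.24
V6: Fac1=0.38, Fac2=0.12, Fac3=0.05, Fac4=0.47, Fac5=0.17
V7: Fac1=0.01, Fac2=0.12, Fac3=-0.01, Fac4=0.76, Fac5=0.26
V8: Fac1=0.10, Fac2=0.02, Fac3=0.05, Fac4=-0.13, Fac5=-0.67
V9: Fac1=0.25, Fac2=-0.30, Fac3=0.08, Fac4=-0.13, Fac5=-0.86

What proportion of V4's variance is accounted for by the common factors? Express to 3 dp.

0.942

h² = (-0.88)² + 0.21² + 0.15² + 0.29² + 0.13² = 0.7744 + 0.0441 + 0.0225 + 0.0841 + 0.0169 = 0.9420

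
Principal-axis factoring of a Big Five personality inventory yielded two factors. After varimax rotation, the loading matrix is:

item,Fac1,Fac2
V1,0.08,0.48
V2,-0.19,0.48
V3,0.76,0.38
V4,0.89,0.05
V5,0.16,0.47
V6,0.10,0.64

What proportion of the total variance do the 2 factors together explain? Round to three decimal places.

Communalities: 0.2368, 0.2665, 0.7220, 0.7946, 0.2465, 0.4196; Σh² = 2.6860.
Total variance with 6 standardized items is 6, so the solution explains 2.6860/6 = 0.4477.

0.448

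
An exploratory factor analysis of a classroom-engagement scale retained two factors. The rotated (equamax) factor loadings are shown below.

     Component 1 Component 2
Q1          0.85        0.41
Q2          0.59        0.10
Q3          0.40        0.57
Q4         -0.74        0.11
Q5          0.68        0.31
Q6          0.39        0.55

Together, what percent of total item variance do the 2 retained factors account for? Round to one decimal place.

55.1%

Communalities: 0.8906, 0.3581, 0.4849, 0.5597, 0.5585, 0.4546; Σh² = 3.3064.
Total variance with 6 standardized items is 6, so the solution explains 3.3064/6 = 0.5511 = 55.11%.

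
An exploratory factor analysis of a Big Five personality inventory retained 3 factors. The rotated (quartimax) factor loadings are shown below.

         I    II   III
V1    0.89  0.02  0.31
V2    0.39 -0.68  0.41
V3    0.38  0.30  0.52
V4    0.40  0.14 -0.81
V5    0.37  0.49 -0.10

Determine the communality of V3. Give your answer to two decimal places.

h² = 0.38² + 0.30² + 0.52² = 0.1444 + 0.0900 + 0.2704 = 0.5048

0.50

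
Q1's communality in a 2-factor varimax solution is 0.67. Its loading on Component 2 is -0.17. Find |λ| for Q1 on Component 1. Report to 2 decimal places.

0.80

Under orthogonal rotation h² = Σλ², so λ_Component 1² = h² − (0.0289) = 0.67 − 0.0289 = 0.6411.
|λ| = √0.6411 = 0.8007.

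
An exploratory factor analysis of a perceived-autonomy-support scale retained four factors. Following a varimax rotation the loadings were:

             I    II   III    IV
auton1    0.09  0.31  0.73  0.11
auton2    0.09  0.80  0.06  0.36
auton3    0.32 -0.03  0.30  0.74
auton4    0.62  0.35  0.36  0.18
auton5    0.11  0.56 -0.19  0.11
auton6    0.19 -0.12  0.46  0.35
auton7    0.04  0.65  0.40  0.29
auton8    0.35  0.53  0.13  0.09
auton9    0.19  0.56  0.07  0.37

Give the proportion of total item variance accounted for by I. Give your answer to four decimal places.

0.0790

SS loadings for I = 0.09² + 0.09² + 0.32² + 0.62² + 0.11² + 0.19² + 0.04² + 0.35² + 0.19² = 0.7114
Proportion of variance = 0.7114 / 9 = 0.0790.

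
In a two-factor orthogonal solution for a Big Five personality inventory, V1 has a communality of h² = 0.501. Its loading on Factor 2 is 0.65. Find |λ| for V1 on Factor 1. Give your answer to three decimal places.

Under orthogonal rotation h² = Σλ², so λ_Factor 1² = h² − (0.4225) = 0.501 − 0.4225 = 0.0785.
|λ| = √0.0785 = 0.2802.

0.280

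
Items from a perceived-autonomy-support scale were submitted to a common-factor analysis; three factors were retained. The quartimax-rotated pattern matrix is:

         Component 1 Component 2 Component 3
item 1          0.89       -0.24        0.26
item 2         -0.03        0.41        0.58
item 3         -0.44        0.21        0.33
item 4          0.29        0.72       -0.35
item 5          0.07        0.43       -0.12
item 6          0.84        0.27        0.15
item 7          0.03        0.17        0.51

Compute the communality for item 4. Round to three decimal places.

0.725

h² = 0.29² + 0.72² + (-0.35)² = 0.0841 + 0.5184 + 0.1225 = 0.7250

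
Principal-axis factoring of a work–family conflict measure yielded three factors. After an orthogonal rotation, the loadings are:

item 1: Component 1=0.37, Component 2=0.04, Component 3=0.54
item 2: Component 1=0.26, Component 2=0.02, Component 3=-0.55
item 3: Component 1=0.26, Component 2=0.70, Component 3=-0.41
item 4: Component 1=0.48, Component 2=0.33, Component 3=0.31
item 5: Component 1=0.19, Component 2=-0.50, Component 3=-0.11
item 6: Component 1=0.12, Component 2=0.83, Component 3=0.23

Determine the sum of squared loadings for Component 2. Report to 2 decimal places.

SS loadings for Component 2 = 0.04² + 0.02² + 0.70² + 0.33² + (-0.50)² + 0.83² = 0.0016 + 0.0004 + 0.4900 + 0.1089 + 0.2500 + 0.6889 = 1.5398

1.54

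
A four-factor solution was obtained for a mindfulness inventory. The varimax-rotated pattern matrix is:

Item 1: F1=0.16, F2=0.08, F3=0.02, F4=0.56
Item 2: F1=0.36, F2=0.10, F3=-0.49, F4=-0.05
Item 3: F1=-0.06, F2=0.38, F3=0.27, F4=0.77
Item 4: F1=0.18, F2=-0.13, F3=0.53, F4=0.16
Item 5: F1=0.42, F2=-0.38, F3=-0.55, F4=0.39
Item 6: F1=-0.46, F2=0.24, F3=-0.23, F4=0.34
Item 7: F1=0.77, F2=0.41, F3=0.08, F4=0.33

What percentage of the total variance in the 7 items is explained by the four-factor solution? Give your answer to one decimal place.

SS loadings by factor: 1.1721, 0.5478, 0.9561, 1.3112; total = 3.9872.
Total variance with 7 standardized items is 7, so the solution explains 3.9872/7 = 0.5696 = 56.96%.

57.0%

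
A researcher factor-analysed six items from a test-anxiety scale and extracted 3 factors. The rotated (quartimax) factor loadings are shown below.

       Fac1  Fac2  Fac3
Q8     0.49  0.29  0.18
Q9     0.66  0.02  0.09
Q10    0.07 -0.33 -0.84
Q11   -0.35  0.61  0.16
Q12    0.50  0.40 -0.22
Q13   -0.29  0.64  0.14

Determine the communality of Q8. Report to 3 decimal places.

h² = 0.49² + 0.29² + 0.18² = 0.2401 + 0.0841 + 0.0324 = 0.3566

0.357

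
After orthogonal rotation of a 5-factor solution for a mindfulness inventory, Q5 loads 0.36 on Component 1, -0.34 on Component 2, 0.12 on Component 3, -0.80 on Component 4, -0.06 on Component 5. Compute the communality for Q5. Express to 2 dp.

h² = 0.36² + (-0.34)² + 0.12² + (-0.80)² + (-0.06)² = 0.1296 + 0.1156 + 0.0144 + 0.6400 + 0.0036 = 0.9032

0.90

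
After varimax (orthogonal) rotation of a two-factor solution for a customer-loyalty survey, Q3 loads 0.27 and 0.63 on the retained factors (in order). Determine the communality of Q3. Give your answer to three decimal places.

h² = 0.27² + 0.63² = 0.0729 + 0.3969 = 0.4698

0.470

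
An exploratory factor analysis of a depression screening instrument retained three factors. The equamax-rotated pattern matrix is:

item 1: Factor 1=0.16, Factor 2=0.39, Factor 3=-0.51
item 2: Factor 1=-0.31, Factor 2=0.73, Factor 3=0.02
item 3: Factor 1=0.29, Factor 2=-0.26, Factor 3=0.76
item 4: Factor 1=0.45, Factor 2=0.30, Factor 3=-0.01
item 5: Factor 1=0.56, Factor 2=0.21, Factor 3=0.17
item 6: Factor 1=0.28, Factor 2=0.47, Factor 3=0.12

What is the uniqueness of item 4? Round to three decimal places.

0.707

h² = 0.45² + 0.30² + (-0.01)² = 0.2025 + 0.0900 + 0.0001 = 0.2926
Uniqueness u² = 1 − h² = 1 − 0.2926 = 0.7074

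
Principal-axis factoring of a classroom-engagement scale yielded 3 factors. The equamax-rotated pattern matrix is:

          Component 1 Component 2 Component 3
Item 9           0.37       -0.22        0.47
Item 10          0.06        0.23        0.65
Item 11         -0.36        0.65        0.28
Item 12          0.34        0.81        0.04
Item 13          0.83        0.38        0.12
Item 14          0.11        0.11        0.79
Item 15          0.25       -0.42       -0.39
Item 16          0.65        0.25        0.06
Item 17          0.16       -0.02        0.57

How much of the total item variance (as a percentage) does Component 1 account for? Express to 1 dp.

SS loadings for Component 1 = 0.37² + 0.06² + (-0.36)² + 0.34² + 0.83² + 0.11² + 0.25² + 0.65² + 0.16² = 1.5973
With 9 standardized items, total variance = 9. Proportion = 1.5973/9 = 0.1775 → 17.75%.

17.7%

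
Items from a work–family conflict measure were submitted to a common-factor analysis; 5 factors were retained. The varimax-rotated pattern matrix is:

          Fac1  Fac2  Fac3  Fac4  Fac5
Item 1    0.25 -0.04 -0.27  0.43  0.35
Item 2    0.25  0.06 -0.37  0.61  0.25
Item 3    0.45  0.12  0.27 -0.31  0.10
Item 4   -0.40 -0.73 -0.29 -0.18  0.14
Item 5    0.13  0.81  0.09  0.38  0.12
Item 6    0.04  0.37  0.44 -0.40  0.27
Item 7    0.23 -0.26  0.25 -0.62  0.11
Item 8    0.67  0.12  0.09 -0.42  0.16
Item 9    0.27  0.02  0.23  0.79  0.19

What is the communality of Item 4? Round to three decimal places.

h² = (-0.40)² + (-0.73)² + (-0.29)² + (-0.18)² + 0.14² = 0.1600 + 0.5329 + 0.0841 + 0.0324 + 0.0196 = 0.8290

0.829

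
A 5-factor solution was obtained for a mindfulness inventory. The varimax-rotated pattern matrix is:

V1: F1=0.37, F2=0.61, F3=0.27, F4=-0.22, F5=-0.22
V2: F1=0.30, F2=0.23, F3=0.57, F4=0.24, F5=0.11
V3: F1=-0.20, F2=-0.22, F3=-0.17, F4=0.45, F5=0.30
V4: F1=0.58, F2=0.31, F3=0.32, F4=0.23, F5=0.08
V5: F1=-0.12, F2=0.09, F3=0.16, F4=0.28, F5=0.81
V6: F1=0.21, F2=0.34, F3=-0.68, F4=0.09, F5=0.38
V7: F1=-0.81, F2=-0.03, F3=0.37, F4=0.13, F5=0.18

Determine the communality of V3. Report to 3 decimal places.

0.410

h² = (-0.20)² + (-0.22)² + (-0.17)² + 0.45² + 0.30² = 0.0400 + 0.0484 + 0.0289 + 0.2025 + 0.0900 = 0.4098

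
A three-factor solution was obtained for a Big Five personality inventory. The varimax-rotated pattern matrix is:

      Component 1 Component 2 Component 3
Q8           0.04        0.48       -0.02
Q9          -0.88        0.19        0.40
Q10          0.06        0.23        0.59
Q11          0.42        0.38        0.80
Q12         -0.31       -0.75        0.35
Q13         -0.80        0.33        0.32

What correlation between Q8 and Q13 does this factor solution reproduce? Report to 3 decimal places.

r̂ = Σ λ_i·λ_j across factors = (0.04)(-0.80) + (0.48)(0.33) + (-0.02)(0.32)
  = -0.0320 +0.1584 -0.0064 = 0.1200

0.120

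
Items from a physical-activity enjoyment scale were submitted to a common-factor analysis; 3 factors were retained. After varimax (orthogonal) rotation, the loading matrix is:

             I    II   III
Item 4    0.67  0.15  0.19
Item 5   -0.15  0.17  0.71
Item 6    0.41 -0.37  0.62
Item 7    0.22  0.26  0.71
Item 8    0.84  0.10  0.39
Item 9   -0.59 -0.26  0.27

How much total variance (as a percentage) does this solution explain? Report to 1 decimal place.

62.1%

Communalities: 0.5075, 0.5555, 0.6894, 0.6201, 0.8677, 0.4886; Σh² = 3.7288.
Total variance with 6 standardized items is 6, so the solution explains 3.7288/6 = 0.6215 = 62.15%.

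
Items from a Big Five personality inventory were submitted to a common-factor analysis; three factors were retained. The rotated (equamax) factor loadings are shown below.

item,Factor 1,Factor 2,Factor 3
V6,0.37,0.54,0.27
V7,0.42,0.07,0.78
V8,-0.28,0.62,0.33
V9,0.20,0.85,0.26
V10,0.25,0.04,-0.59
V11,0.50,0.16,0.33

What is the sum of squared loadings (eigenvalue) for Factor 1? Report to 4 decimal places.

SS loadings for Factor 1 = 0.37² + 0.42² + (-0.28)² + 0.20² + 0.25² + 0.50² = 0.1369 + 0.1764 + 0.0784 + 0.0400 + 0.0625 + 0.2500 = 0.7442

0.7442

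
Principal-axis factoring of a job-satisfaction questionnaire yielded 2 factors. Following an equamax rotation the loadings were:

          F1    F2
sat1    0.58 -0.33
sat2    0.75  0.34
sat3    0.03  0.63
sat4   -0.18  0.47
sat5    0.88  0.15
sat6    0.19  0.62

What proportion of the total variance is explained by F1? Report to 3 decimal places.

0.290

SS loadings for F1 = 0.58² + 0.75² + 0.03² + (-0.18)² + 0.88² + 0.19² = 1.7427
Proportion of variance = 1.7427 / 6 = 0.2904.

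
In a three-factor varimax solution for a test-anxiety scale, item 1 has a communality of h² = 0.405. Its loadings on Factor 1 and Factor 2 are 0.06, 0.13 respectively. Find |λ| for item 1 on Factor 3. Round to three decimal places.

0.620

Under orthogonal rotation h² = Σλ², so λ_Factor 3² = h² − (0.0205) = 0.405 − 0.0205 = 0.3845.
|λ| = √0.3845 = 0.6201.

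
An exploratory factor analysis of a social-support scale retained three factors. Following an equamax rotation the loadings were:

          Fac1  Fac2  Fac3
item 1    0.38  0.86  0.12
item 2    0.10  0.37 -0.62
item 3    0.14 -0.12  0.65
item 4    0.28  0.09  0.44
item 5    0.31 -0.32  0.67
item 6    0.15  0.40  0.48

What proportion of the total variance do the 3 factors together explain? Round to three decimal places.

0.538

Communalities: 0.8984, 0.5313, 0.4565, 0.2801, 0.6474, 0.4129; Σh² = 3.2266.
Total variance with 6 standardized items is 6, so the solution explains 3.2266/6 = 0.5378.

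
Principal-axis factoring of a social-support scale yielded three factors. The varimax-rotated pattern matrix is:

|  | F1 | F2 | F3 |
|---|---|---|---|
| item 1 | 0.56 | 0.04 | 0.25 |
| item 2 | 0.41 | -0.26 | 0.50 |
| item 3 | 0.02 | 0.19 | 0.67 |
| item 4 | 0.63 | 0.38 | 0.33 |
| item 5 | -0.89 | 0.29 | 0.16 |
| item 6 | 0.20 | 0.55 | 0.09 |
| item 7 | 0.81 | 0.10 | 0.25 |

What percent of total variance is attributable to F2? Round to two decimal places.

SS loadings for F2 = 0.04² + (-0.26)² + 0.19² + 0.38² + 0.29² + 0.55² + 0.10² = 0.6463
With 7 standardized items, total variance = 7. Proportion = 0.6463/7 = 0.0923 → 9.23%.

9.23%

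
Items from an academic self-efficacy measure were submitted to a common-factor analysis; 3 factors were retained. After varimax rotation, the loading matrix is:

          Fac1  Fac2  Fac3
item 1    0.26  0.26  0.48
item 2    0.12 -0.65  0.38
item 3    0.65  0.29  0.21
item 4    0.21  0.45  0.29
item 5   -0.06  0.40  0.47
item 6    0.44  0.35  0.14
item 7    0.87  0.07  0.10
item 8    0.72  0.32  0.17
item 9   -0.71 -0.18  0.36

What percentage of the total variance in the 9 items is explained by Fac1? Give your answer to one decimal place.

28.1%

SS loadings for Fac1 = 0.26² + 0.12² + 0.65² + 0.21² + (-0.06)² + 0.44² + 0.87² + 0.72² + (-0.71)² = 2.5252
With 9 standardized items, total variance = 9. Proportion = 2.5252/9 = 0.2806 → 28.06%.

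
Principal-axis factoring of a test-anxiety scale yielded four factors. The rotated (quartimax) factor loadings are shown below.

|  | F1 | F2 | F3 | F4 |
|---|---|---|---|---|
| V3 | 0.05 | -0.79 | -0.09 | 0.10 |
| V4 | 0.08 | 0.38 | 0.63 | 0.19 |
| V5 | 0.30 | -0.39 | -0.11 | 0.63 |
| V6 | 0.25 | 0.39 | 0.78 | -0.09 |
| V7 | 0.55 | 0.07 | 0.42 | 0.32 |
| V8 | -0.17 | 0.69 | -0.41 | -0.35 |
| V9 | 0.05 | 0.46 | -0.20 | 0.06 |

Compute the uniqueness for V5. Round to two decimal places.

h² = 0.30² + (-0.39)² + (-0.11)² + 0.63² = 0.0900 + 0.1521 + 0.0121 + 0.3969 = 0.6511
Uniqueness u² = 1 − h² = 1 − 0.6511 = 0.3489

0.35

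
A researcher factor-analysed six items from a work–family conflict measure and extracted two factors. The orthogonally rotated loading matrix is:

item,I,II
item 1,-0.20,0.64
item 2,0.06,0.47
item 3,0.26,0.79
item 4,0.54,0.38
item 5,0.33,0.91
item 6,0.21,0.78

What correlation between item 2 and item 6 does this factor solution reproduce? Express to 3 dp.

0.379

r̂ = Σ λ_i·λ_j across factors = (0.06)(0.21) + (0.47)(0.78)
  = +0.0126 +0.3666 = 0.3792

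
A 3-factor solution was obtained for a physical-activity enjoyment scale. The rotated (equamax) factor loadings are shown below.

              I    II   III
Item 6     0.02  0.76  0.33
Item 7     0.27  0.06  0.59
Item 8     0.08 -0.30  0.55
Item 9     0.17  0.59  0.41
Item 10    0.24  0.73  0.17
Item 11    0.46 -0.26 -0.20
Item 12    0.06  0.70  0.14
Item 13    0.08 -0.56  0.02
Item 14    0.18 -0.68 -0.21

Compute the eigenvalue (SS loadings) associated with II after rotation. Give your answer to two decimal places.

SS loadings for II = 0.76² + 0.06² + (-0.30)² + 0.59² + 0.73² + (-0.26)² + 0.70² + (-0.56)² + (-0.68)² = 0.5776 + 0.0036 + 0.0900 + 0.3481 + 0.5329 + 0.0676 + 0.4900 + 0.3136 + 0.4624 = 2.8858

2.89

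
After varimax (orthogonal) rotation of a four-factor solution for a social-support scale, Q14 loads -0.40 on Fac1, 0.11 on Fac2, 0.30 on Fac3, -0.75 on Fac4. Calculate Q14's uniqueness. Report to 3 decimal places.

0.175

h² = (-0.40)² + 0.11² + 0.30² + (-0.75)² = 0.1600 + 0.0121 + 0.0900 + 0.5625 = 0.8246
Uniqueness u² = 1 − h² = 1 − 0.8246 = 0.1754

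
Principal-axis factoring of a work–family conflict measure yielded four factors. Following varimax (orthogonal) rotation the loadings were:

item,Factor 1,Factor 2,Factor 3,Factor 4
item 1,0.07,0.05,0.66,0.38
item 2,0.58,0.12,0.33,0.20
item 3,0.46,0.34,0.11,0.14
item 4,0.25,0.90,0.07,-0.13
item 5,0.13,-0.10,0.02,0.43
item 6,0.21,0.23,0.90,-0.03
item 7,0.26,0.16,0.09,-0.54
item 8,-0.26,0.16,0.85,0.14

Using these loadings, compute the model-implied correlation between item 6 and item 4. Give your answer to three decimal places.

0.326

r̂ = Σ λ_i·λ_j across factors = (0.21)(0.25) + (0.23)(0.90) + (0.90)(0.07) + (-0.03)(-0.13)
  = +0.0525 +0.2070 +0.0630 +0.0039 = 0.3264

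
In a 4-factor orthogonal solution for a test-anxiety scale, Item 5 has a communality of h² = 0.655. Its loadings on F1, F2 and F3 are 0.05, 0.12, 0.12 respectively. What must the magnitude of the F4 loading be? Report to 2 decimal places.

0.79

Under orthogonal rotation h² = Σλ², so λ_F4² = h² − (0.0313) = 0.655 − 0.0313 = 0.6237.
|λ| = √0.6237 = 0.7897.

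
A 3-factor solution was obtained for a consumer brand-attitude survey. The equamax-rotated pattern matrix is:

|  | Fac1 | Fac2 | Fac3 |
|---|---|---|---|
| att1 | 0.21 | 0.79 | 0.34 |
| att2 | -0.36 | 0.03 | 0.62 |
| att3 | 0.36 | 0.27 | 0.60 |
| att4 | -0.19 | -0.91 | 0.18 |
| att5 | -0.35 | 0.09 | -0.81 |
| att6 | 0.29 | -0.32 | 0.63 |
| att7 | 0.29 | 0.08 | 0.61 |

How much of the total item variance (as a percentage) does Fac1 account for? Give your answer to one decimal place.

SS loadings for Fac1 = 0.21² + (-0.36)² + 0.36² + (-0.19)² + (-0.35)² + 0.29² + 0.29² = 0.6301
With 7 standardized items, total variance = 7. Proportion = 0.6301/7 = 0.0900 → 9.00%.

9.0%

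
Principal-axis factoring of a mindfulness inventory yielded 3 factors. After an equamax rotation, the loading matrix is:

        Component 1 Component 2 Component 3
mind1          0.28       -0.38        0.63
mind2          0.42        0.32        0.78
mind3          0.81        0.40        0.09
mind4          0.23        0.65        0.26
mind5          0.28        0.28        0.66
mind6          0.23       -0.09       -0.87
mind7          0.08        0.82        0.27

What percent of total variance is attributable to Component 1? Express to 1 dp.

SS loadings for Component 1 = 0.28² + 0.42² + 0.81² + 0.23² + 0.28² + 0.23² + 0.08² = 1.1015
With 7 standardized items, total variance = 7. Proportion = 1.1015/7 = 0.1574 → 15.74%.

15.7%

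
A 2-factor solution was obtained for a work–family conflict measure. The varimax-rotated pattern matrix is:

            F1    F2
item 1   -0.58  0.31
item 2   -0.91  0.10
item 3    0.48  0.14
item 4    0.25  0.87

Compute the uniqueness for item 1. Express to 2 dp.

0.57

h² = (-0.58)² + 0.31² = 0.3364 + 0.0961 = 0.4325
Uniqueness u² = 1 − h² = 1 − 0.4325 = 0.5675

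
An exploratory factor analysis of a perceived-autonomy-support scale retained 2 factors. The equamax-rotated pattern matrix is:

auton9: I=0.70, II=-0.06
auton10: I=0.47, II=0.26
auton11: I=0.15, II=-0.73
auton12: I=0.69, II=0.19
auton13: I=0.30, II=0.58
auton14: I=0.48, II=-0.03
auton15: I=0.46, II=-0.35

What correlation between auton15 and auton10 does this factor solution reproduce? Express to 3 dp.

r̂ = Σ λ_i·λ_j across factors = (0.46)(0.47) + (-0.35)(0.26)
  = +0.2162 -0.0910 = 0.1252

0.125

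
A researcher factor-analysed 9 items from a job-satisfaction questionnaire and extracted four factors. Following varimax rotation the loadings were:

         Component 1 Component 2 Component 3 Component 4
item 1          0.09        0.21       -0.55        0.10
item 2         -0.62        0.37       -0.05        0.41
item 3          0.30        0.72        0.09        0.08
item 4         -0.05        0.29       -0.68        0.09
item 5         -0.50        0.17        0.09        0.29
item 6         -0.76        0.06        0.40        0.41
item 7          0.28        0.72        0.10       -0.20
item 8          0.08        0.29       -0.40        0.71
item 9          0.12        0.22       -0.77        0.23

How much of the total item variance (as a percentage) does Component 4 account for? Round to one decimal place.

SS loadings for Component 4 = 0.10² + 0.41² + 0.08² + 0.09² + 0.29² + 0.41² + (-0.20)² + 0.71² + 0.23² = 1.0418
With 9 standardized items, total variance = 9. Proportion = 1.0418/9 = 0.1158 → 11.58%.

11.6%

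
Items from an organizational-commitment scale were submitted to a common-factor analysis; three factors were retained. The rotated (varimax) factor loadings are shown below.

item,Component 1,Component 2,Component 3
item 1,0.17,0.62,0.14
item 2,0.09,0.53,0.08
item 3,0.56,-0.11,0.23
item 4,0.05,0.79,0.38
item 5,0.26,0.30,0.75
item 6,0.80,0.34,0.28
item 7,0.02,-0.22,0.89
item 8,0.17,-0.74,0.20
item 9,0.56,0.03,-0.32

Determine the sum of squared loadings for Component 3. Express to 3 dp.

1.799

SS loadings for Component 3 = 0.14² + 0.08² + 0.23² + 0.38² + 0.75² + 0.28² + 0.89² + 0.20² + (-0.32)² = 0.0196 + 0.0064 + 0.0529 + 0.1444 + 0.5625 + 0.0784 + 0.7921 + 0.0400 + 0.1024 = 1.7987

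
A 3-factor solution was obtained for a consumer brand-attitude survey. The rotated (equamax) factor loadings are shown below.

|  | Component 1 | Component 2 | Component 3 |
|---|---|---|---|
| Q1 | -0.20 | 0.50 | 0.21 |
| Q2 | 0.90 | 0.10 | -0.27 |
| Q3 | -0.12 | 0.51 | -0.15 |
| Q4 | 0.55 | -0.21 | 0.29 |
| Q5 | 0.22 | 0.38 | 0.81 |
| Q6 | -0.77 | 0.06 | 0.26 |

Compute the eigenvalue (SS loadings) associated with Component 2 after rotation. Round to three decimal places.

0.712

SS loadings for Component 2 = 0.50² + 0.10² + 0.51² + (-0.21)² + 0.38² + 0.06² = 0.2500 + 0.0100 + 0.2601 + 0.0441 + 0.1444 + 0.0036 = 0.7122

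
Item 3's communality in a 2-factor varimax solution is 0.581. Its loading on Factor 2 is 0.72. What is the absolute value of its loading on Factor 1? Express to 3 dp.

0.250

Under orthogonal rotation h² = Σλ², so λ_Factor 1² = h² − (0.5184) = 0.581 − 0.5184 = 0.0626.
|λ| = √0.0626 = 0.2502.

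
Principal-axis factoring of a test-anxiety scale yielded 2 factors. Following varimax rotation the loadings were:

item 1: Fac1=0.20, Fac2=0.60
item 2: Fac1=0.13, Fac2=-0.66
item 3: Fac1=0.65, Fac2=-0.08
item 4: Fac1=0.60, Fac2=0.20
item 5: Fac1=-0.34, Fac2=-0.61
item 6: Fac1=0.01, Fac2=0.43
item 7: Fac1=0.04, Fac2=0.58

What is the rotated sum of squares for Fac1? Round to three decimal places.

SS loadings for Fac1 = 0.20² + 0.13² + 0.65² + 0.60² + (-0.34)² + 0.01² + 0.04² = 0.0400 + 0.0169 + 0.4225 + 0.3600 + 0.1156 + 0.0001 + 0.0016 = 0.9567

0.957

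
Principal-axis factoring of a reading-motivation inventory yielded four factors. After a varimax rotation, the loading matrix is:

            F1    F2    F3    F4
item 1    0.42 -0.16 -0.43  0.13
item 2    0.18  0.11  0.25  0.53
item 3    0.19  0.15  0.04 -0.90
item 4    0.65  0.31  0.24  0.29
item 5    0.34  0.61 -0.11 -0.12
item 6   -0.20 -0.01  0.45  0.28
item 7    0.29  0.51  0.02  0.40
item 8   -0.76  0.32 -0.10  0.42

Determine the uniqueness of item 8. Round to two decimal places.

0.13

h² = (-0.76)² + 0.32² + (-0.10)² + 0.42² = 0.5776 + 0.1024 + 0.0100 + 0.1764 = 0.8664
Uniqueness u² = 1 − h² = 1 − 0.8664 = 0.1336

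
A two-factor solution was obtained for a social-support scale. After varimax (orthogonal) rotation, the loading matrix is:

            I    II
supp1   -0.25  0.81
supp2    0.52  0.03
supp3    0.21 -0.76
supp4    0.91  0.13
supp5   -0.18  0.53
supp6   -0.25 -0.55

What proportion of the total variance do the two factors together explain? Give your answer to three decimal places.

Communalities: 0.7186, 0.2713, 0.6217, 0.8450, 0.3133, 0.3650; Σh² = 3.1349.
Total variance with 6 standardized items is 6, so the solution explains 3.1349/6 = 0.5225.

0.522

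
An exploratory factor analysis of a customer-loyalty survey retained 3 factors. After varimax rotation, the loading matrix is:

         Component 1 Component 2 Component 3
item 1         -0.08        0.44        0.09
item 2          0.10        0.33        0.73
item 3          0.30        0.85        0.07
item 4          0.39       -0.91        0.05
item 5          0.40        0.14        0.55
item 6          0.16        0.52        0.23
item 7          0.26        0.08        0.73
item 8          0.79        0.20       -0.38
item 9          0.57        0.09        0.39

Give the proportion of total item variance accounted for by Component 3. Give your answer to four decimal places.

0.1926

SS loadings for Component 3 = 0.09² + 0.73² + 0.07² + 0.05² + 0.55² + 0.23² + 0.73² + (-0.38)² + 0.39² = 1.7332
Proportion of variance = 1.7332 / 9 = 0.1926.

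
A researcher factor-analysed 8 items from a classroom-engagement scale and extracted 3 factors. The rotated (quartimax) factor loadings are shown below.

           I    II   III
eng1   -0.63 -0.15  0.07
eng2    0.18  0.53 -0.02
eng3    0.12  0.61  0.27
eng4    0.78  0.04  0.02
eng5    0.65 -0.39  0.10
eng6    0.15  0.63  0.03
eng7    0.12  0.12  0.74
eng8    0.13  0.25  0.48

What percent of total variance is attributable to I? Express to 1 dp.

SS loadings for I = (-0.63)² + 0.18² + 0.12² + 0.78² + 0.65² + 0.15² + 0.12² + 0.13² = 1.5284
With 8 standardized items, total variance = 8. Proportion = 1.5284/8 = 0.1911 → 19.11%.

19.1%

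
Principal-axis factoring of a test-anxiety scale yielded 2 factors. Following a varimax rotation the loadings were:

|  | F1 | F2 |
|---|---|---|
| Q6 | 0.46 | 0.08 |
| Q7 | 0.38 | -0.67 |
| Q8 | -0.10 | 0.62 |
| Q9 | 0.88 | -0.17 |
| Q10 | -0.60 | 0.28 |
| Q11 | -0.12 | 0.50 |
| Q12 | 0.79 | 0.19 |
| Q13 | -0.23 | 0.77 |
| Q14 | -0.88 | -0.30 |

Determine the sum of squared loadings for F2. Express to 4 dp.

1.9160

SS loadings for F2 = 0.08² + (-0.67)² + 0.62² + (-0.17)² + 0.28² + 0.50² + 0.19² + 0.77² + (-0.30)² = 0.0064 + 0.4489 + 0.3844 + 0.0289 + 0.0784 + 0.2500 + 0.0361 + 0.5929 + 0.0900 = 1.9160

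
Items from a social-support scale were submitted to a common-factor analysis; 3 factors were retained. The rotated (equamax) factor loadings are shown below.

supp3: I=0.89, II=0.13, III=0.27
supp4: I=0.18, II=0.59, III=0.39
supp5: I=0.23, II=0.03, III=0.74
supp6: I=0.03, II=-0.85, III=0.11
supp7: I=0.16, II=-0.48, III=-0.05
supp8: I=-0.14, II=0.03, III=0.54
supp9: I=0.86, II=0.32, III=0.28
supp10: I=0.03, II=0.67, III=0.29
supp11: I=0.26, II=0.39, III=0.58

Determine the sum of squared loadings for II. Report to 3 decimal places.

2.023

SS loadings for II = 0.13² + 0.59² + 0.03² + (-0.85)² + (-0.48)² + 0.03² + 0.32² + 0.67² + 0.39² = 0.0169 + 0.3481 + 0.0009 + 0.7225 + 0.2304 + 0.0009 + 0.1024 + 0.4489 + 0.1521 = 2.0231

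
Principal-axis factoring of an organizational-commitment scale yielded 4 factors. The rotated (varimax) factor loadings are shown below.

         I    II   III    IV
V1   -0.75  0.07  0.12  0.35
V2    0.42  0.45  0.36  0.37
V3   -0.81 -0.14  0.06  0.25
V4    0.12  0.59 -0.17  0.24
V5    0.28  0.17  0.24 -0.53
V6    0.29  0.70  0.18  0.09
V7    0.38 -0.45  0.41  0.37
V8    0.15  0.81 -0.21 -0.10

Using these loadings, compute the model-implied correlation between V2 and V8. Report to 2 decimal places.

r̂ = Σ λ_i·λ_j across factors = (0.42)(0.15) + (0.45)(0.81) + (0.36)(-0.21) + (0.37)(-0.10)
  = +0.0630 +0.3645 -0.0756 -0.0370 = 0.3149

0.31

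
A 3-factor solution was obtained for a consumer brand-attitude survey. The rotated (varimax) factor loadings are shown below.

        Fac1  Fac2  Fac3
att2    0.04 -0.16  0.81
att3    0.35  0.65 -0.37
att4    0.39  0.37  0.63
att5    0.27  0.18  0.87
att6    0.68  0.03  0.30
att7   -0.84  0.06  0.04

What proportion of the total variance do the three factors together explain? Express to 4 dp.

0.6962

SS loadings by factor: 1.5171, 0.6219, 2.0384; total = 4.1774.
Total variance with 6 standardized items is 6, so the solution explains 4.1774/6 = 0.6962.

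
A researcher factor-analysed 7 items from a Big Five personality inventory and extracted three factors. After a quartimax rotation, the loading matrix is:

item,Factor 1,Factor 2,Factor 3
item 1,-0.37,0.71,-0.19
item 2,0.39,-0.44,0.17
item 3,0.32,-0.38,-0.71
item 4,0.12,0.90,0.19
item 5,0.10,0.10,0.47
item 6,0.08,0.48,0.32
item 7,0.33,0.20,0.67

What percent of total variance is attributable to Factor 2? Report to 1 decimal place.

27.6%

SS loadings for Factor 2 = 0.71² + (-0.44)² + (-0.38)² + 0.90² + 0.10² + 0.48² + 0.20² = 1.9325
With 7 standardized items, total variance = 7. Proportion = 1.9325/7 = 0.2761 → 27.61%.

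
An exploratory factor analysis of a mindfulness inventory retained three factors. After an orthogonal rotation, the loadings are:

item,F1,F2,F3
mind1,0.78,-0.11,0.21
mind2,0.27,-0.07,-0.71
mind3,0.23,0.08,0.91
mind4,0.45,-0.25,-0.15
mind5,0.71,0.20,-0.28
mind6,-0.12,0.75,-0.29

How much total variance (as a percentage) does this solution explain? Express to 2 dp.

61.75%

SS loadings by factor: 1.4552, 0.6884, 1.5613; total = 3.7049.
Total variance with 6 standardized items is 6, so the solution explains 3.7049/6 = 0.6175 = 61.75%.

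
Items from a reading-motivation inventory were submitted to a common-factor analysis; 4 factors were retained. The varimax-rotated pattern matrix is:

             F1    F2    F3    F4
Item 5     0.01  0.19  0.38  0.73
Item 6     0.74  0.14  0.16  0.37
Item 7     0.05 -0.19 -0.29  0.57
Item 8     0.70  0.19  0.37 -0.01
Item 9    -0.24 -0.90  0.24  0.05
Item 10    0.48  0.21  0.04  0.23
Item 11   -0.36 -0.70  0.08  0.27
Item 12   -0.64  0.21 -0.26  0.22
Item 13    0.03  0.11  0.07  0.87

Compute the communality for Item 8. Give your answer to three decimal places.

0.663

h² = 0.70² + 0.19² + 0.37² + (-0.01)² = 0.4900 + 0.0361 + 0.1369 + 0.0001 = 0.6631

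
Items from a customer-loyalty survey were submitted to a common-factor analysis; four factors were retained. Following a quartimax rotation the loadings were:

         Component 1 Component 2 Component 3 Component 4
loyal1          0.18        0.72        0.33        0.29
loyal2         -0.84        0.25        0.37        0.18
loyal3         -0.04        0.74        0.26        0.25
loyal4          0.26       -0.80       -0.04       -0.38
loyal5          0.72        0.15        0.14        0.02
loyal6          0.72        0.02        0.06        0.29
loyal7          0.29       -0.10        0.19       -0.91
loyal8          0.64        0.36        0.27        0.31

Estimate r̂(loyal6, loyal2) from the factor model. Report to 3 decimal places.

-0.525

r̂ = Σ λ_i·λ_j across factors = (0.72)(-0.84) + (0.02)(0.25) + (0.06)(0.37) + (0.29)(0.18)
  = -0.6048 +0.0050 +0.0222 +0.0522 = -0.5254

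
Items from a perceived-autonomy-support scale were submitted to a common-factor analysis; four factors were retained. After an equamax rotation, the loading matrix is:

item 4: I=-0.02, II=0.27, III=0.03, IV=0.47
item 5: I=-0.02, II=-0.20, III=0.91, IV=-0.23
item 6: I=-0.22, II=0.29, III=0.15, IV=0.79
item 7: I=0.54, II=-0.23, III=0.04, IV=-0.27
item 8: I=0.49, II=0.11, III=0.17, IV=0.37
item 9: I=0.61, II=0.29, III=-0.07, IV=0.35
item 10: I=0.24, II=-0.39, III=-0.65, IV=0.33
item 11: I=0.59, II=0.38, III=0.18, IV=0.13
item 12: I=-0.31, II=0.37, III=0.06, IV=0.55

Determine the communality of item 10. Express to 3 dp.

0.741

h² = 0.24² + (-0.39)² + (-0.65)² + 0.33² = 0.0576 + 0.1521 + 0.4225 + 0.1089 = 0.7411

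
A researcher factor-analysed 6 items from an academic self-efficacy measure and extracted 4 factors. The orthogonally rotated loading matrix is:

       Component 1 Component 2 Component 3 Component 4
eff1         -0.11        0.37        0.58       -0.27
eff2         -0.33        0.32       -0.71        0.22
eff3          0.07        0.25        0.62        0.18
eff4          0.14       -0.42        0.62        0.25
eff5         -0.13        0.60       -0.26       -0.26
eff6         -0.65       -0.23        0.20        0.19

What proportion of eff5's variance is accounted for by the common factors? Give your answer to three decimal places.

h² = (-0.13)² + 0.60² + (-0.26)² + (-0.26)² = 0.0169 + 0.3600 + 0.0676 + 0.0676 = 0.5121

0.512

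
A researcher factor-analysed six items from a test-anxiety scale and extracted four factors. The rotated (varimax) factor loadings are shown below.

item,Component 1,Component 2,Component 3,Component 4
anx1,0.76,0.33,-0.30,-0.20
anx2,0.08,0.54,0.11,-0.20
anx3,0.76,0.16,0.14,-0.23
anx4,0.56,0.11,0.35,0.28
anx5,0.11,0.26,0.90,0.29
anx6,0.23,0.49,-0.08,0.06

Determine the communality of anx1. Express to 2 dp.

0.82

h² = 0.76² + 0.33² + (-0.30)² + (-0.20)² = 0.5776 + 0.1089 + 0.0900 + 0.0400 = 0.8165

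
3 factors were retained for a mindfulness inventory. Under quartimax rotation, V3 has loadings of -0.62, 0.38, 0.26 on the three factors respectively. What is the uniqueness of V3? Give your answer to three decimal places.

0.404

h² = (-0.62)² + 0.38² + 0.26² = 0.3844 + 0.1444 + 0.0676 = 0.5964
Uniqueness u² = 1 − h² = 1 − 0.5964 = 0.4036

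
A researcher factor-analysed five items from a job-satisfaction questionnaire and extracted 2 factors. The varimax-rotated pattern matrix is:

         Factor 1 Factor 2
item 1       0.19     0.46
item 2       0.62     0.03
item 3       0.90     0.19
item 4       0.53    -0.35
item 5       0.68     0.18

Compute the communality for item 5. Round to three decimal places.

0.495

h² = 0.68² + 0.18² = 0.4624 + 0.0324 = 0.4948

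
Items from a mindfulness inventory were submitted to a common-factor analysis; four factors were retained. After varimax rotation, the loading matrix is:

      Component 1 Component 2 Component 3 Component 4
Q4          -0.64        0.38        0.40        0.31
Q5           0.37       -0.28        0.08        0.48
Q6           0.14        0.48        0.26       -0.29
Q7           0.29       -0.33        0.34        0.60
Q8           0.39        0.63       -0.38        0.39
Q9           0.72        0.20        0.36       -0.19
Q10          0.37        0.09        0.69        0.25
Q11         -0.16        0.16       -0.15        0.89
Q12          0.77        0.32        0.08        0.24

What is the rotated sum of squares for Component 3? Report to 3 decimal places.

SS loadings for Component 3 = 0.40² + 0.08² + 0.26² + 0.34² + (-0.38)² + 0.36² + 0.69² + (-0.15)² + 0.08² = 0.1600 + 0.0064 + 0.0676 + 0.1156 + 0.1444 + 0.1296 + 0.4761 + 0.0225 + 0.0064 = 1.1286

1.129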